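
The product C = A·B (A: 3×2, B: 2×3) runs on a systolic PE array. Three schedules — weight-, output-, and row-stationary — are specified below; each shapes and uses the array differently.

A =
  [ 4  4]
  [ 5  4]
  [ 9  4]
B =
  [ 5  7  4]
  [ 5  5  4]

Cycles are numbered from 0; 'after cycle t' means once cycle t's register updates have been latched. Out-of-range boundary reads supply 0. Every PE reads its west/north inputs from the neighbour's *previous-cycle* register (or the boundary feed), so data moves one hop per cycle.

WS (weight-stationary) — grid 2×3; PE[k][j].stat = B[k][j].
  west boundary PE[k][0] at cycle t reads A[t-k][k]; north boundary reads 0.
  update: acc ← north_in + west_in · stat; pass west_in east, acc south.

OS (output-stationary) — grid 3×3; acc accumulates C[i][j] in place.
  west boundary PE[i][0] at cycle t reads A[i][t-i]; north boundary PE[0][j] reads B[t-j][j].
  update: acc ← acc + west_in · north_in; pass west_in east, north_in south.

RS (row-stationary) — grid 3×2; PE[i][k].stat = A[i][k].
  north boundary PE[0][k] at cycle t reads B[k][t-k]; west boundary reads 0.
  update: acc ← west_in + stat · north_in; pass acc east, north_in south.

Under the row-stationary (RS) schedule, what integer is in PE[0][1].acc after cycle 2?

RS (3×2). Following PE[0][1] plus its west/north inputs:
  cycle 0: PE[0][0] → acc 20, east 20, south 5
  cycle 0: PE[0][1] → acc 0, east 0, south 0
  cycle 1: PE[0][0] → acc 28, east 28, south 7
  cycle 1: PE[0][1] → acc 40, east 40, south 5
  cycle 2: PE[0][0] → acc 16, east 16, south 4
  cycle 2: PE[0][1] → acc 48, east 48, south 5

PE[0][1].acc = 48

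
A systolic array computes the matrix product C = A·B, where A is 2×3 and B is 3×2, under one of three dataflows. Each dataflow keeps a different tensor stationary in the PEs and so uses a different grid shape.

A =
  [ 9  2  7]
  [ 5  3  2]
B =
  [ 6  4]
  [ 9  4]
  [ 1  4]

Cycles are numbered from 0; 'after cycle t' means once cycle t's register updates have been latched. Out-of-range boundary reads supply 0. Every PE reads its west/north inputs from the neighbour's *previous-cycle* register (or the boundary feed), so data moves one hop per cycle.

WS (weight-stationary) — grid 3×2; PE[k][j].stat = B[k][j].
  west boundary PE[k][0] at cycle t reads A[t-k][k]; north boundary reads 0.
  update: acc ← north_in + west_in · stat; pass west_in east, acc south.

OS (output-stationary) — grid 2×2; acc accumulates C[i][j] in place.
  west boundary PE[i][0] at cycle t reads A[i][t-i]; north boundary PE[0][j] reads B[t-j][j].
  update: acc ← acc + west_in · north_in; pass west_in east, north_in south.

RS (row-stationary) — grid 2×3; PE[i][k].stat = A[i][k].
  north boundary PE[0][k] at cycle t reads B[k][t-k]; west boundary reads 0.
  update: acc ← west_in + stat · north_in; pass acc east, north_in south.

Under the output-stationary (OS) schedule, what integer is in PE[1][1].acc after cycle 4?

PE[1][1].acc = 40

Tracing OS — 2×2 array, target PE[1][1]:
  after 0 — PE[0][1] acc=0, pass-E 0, pass-S 0
  after 0 — PE[1][0] acc=0, pass-E 0, pass-S 0
  after 0 — PE[1][1] acc=0, pass-E 0, pass-S 0
  after 1 — PE[0][1] acc=36, pass-E 9, pass-S 4
  after 1 — PE[1][0] acc=30, pass-E 5, pass-S 6
  after 1 — PE[1][1] acc=0, pass-E 0, pass-S 0
  after 2 — PE[0][1] acc=44, pass-E 2, pass-S 4
  after 2 — PE[1][0] acc=57, pass-E 3, pass-S 9
  after 2 — PE[1][1] acc=20, pass-E 5, pass-S 4
  after 3 — PE[0][1] acc=72, pass-E 7, pass-S 4
  after 3 — PE[1][0] acc=59, pass-E 2, pass-S 1
  after 3 — PE[1][1] acc=32, pass-E 3, pass-S 4
  after 4 — PE[0][1] acc=72, pass-E 0, pass-S 0
  after 4 — PE[1][0] acc=59, pass-E 0, pass-S 0
  after 4 — PE[1][1] acc=40, pass-E 2, pass-S 4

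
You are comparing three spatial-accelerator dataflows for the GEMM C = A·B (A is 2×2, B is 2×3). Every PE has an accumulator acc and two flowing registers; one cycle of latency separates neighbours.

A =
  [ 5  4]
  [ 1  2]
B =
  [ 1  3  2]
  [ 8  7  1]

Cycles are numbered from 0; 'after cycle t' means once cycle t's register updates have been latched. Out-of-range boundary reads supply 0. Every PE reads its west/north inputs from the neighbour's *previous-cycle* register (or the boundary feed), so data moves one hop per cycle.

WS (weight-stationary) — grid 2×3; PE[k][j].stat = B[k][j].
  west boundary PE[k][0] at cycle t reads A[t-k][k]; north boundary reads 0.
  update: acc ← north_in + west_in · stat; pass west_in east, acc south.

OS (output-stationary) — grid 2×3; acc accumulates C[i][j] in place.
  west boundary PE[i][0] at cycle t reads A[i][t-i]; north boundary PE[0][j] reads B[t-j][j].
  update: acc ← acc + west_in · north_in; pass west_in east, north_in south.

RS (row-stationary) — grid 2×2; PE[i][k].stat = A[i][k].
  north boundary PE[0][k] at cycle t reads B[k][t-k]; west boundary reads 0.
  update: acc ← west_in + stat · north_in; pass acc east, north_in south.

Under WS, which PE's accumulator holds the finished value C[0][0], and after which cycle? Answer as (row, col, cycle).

WS: C[0][0] accumulates in PE[1][0]:
  t=0 PE[1][0]: acc=0 h=0 v=0
  t=1 PE[1][0]: acc=37 h=4 v=37

(row, col, cycle) = (1, 0, 1)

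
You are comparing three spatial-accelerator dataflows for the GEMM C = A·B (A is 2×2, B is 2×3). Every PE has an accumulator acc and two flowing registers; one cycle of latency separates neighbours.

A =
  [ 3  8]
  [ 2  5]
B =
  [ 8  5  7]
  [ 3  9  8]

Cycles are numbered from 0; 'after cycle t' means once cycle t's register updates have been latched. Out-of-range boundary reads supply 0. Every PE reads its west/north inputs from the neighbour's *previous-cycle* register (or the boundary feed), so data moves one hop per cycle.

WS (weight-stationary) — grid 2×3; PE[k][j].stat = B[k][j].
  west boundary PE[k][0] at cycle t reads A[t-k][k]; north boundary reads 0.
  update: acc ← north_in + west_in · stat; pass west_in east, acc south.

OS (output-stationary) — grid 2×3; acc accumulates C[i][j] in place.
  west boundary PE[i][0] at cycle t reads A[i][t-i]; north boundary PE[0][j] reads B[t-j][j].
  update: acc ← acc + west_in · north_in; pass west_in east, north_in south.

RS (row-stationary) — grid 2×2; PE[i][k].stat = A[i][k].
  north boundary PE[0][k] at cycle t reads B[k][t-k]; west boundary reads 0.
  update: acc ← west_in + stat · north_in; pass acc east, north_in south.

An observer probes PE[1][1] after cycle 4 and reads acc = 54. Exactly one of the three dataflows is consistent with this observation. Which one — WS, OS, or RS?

WS [2×3] PE[1][1] across cycles:
  after 0 — PE[1][1] acc=0, pass-E 0, pass-S 0
  after 1 — PE[1][1] acc=0, pass-E 0, pass-S 0
  after 2 — PE[1][1] acc=87, pass-E 8, pass-S 87
  after 3 — PE[1][1] acc=55, pass-E 5, pass-S 55
  after 4 — PE[1][1] acc=0, pass-E 0, pass-S 0
OS [2×3] PE[1][1] across cycles:
  after 0 — PE[1][1] acc=0, pass-E 0, pass-S 0
  after 1 — PE[1][1] acc=0, pass-E 0, pass-S 0
  after 2 — PE[1][1] acc=10, pass-E 2, pass-S 5
  after 3 — PE[1][1] acc=55, pass-E 5, pass-S 9
  after 4 — PE[1][1] acc=55, pass-E 0, pass-S 0
RS [2×2] PE[1][1] across cycles:
  after 0 — PE[1][1] acc=0, pass-E 0, pass-S 0
  after 1 — PE[1][1] acc=0, pass-E 0, pass-S 0
  after 2 — PE[1][1] acc=31, pass-E 31, pass-S 3
  after 3 — PE[1][1] acc=55, pass-E 55, pass-S 9
  after 4 — PE[1][1] acc=54, pass-E 54, pass-S 8

dataflow = RS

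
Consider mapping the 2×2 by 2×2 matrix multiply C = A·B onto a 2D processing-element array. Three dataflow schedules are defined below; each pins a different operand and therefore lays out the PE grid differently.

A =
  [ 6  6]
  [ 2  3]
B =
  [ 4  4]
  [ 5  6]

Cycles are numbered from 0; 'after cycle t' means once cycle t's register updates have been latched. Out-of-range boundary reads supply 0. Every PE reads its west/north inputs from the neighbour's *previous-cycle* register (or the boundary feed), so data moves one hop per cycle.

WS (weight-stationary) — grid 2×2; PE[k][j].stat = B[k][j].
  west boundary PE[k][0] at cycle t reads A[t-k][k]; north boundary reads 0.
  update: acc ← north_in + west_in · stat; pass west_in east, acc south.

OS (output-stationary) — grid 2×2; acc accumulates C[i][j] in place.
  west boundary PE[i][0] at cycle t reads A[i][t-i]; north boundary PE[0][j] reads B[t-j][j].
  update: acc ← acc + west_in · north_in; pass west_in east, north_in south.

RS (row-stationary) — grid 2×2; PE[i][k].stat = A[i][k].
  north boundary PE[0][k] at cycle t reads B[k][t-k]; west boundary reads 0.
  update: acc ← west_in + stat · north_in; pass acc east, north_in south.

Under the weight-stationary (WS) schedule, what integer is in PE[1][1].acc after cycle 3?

WS (2×2). Following PE[1][1] plus its west/north inputs:
  [0] (0,1) acc=0 (h:0 v:0)
  [0] (1,0) acc=0 (h:0 v:0)
  [0] (1,1) acc=0 (h:0 v:0)
  [1] (0,1) acc=24 (h:6 v:24)
  [1] (1,0) acc=54 (h:6 v:54)
  [1] (1,1) acc=0 (h:0 v:0)
  [2] (0,1) acc=8 (h:2 v:8)
  [2] (1,0) acc=23 (h:3 v:23)
  [2] (1,1) acc=60 (h:6 v:60)
  [3] (0,1) acc=0 (h:0 v:0)
  [3] (1,0) acc=0 (h:0 v:0)
  [3] (1,1) acc=26 (h:3 v:26)

PE[1][1].acc = 26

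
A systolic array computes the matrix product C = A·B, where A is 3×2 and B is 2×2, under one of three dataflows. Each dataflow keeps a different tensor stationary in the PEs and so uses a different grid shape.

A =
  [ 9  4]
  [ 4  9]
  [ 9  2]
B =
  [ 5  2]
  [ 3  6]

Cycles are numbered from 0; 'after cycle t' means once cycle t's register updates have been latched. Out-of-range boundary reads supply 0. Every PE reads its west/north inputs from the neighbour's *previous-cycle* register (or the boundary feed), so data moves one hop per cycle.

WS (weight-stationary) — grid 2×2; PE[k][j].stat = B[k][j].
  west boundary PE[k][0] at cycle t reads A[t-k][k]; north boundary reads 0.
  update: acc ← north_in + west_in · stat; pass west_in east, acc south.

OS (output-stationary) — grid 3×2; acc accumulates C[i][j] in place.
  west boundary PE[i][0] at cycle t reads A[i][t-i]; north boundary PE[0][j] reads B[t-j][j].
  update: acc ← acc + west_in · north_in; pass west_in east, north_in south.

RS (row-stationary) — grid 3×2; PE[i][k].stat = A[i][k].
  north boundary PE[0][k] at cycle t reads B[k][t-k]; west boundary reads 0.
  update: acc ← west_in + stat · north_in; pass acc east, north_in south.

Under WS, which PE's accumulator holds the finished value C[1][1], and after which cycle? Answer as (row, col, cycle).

(row, col, cycle) = (1, 1, 3)

WS: C[1][1] accumulates in PE[1][1]:
  step 0 · PE1,1: acc=0; fwd→0 fwd↓0
  step 1 · PE1,1: acc=0; fwd→0 fwd↓0
  step 2 · PE1,1: acc=42; fwd→4 fwd↓42
  step 3 · PE1,1: acc=62; fwd→9 fwd↓62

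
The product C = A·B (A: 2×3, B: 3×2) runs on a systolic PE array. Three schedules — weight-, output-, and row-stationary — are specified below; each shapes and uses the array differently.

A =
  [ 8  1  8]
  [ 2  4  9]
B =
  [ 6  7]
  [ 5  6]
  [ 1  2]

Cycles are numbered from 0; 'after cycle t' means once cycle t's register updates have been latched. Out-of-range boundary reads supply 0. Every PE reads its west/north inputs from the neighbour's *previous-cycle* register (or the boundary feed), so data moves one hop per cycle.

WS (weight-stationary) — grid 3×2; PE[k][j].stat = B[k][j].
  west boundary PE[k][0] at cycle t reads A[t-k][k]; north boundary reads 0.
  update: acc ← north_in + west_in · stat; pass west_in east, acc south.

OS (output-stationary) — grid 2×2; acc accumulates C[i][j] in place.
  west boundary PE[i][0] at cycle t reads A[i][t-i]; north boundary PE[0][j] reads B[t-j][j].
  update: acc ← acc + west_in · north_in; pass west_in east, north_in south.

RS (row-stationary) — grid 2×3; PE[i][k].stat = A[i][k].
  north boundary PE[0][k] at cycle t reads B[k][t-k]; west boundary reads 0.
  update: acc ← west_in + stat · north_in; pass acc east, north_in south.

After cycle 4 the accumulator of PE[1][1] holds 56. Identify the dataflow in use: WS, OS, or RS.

dataflow = OS

WS (3×2 grid), PE[1][1]:
  [0] (1,1) acc=0 (h:0 v:0)
  [1] (1,1) acc=0 (h:0 v:0)
  [2] (1,1) acc=62 (h:1 v:62)
  [3] (1,1) acc=38 (h:4 v:38)
  [4] (1,1) acc=0 (h:0 v:0)
OS (2×2 grid), PE[1][1]:
  [0] (1,1) acc=0 (h:0 v:0)
  [1] (1,1) acc=0 (h:0 v:0)
  [2] (1,1) acc=14 (h:2 v:7)
  [3] (1,1) acc=38 (h:4 v:6)
  [4] (1,1) acc=56 (h:9 v:2)
RS (2×3 grid), PE[1][1]:
  [0] (1,1) acc=0 (h:0 v:0)
  [1] (1,1) acc=0 (h:0 v:0)
  [2] (1,1) acc=32 (h:32 v:5)
  [3] (1,1) acc=38 (h:38 v:6)
  [4] (1,1) acc=0 (h:0 v:0)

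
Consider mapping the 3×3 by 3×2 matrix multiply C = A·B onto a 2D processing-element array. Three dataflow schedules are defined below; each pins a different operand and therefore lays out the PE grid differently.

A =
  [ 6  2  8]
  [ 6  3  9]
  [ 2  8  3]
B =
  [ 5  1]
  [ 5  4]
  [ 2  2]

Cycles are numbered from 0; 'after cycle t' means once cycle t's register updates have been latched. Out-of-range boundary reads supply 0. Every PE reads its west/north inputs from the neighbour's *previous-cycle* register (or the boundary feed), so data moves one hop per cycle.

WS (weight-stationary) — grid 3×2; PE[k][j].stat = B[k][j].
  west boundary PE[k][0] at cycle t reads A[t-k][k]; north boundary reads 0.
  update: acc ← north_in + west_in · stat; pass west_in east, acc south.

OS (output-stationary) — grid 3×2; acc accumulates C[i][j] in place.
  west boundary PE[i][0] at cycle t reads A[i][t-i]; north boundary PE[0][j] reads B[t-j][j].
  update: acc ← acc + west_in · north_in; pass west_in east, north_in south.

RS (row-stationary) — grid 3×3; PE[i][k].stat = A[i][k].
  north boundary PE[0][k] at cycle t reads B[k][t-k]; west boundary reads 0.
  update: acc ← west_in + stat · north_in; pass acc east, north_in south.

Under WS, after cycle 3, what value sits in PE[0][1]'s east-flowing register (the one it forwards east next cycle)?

register = 2

WS on a 3×2 grid — tracing PE[0][1] and its feeders:
  @0  [0,0]  acc 30  |  →6  ↓30
  @0  [0,1]  acc 0  |  →0  ↓0
  @1  [0,0]  acc 30  |  →6  ↓30
  @1  [0,1]  acc 6  |  →6  ↓6
  @2  [0,0]  acc 10  |  →2  ↓10
  @2  [0,1]  acc 6  |  →6  ↓6
  @3  [0,0]  acc 0  |  →0  ↓0
  @3  [0,1]  acc 2  |  →2  ↓2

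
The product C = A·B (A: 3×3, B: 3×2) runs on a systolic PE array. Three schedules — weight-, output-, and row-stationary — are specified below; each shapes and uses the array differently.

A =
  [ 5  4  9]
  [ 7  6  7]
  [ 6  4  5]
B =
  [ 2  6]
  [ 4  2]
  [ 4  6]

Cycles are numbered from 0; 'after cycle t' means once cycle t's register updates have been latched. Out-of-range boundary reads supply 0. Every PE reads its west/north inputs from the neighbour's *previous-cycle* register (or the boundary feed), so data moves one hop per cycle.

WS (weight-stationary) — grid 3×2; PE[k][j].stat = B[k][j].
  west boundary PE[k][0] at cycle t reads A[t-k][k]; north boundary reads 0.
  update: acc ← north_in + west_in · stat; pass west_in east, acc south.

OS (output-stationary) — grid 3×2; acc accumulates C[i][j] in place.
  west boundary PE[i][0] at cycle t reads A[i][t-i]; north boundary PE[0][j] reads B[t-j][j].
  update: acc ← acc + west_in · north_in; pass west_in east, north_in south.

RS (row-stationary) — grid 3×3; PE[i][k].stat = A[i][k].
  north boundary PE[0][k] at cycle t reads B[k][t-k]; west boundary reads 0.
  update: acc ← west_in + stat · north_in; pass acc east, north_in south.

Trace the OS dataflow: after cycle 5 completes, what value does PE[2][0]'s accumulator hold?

PE[2][0].acc = 48

Tracing OS — 3×2 array, target PE[2][0]:
  step 0 · PE1,0: acc=0; fwd→0 fwd↓0
  step 0 · PE2,0: acc=0; fwd→0 fwd↓0
  step 1 · PE1,0: acc=14; fwd→7 fwd↓2
  step 1 · PE2,0: acc=0; fwd→0 fwd↓0
  step 2 · PE1,0: acc=38; fwd→6 fwd↓4
  step 2 · PE2,0: acc=12; fwd→6 fwd↓2
  step 3 · PE1,0: acc=66; fwd→7 fwd↓4
  step 3 · PE2,0: acc=28; fwd→4 fwd↓4
  step 4 · PE1,0: acc=66; fwd→0 fwd↓0
  step 4 · PE2,0: acc=48; fwd→5 fwd↓4
  step 5 · PE1,0: acc=66; fwd→0 fwd↓0
  step 5 · PE2,0: acc=48; fwd→0 fwd↓0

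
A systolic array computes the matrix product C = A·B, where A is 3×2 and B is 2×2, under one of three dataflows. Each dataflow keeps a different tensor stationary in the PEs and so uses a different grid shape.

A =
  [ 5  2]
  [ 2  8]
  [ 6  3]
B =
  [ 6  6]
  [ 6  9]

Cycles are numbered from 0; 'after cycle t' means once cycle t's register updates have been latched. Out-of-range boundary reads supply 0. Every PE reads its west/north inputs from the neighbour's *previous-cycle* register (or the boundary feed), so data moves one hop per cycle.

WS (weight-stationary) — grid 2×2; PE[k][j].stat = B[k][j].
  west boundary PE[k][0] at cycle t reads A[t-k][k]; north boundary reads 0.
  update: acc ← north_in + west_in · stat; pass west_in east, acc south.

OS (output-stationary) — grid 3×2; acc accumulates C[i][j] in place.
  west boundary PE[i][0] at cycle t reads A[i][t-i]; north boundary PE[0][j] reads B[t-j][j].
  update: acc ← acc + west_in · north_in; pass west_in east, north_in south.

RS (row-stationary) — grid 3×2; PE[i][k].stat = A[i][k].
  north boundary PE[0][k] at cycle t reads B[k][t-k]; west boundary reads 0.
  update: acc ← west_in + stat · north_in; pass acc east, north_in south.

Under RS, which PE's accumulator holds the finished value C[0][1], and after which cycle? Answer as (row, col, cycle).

(row, col, cycle) = (0, 1, 2)

RS: C[0][1] accumulates in PE[0][1]:
  after 0 — PE[0][1] acc=0, pass-E 0, pass-S 0
  after 1 — PE[0][1] acc=42, pass-E 42, pass-S 6
  after 2 — PE[0][1] acc=48, pass-E 48, pass-S 9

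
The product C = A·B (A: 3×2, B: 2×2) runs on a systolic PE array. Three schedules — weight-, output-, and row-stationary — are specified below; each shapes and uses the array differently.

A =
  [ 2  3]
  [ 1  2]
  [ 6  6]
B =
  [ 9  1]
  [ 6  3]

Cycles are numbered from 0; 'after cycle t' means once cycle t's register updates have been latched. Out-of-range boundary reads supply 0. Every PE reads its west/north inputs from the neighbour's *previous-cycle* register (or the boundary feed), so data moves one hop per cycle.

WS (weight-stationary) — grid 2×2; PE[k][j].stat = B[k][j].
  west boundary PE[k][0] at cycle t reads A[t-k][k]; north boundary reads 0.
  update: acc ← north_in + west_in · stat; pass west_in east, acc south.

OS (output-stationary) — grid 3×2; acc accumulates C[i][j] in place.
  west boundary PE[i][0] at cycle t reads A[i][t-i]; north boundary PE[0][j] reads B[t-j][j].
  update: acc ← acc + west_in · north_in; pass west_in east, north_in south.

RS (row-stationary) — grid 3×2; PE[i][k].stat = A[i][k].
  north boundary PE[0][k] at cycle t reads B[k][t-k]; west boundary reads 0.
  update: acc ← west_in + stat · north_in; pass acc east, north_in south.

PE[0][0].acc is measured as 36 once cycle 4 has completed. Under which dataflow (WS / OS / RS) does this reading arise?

dataflow = OS

WS [2×2] PE[0][0] across cycles:
  @0  [0,0]  acc 18  |  →2  ↓18
  @1  [0,0]  acc 9  |  →1  ↓9
  @2  [0,0]  acc 54  |  →6  ↓54
  @3  [0,0]  acc 0  |  →0  ↓0
  @4  [0,0]  acc 0  |  →0  ↓0
OS [3×2] PE[0][0] across cycles:
  @0  [0,0]  acc 18  |  →2  ↓9
  @1  [0,0]  acc 36  |  →3  ↓6
  @2  [0,0]  acc 36  |  →0  ↓0
  @3  [0,0]  acc 36  |  →0  ↓0
  @4  [0,0]  acc 36  |  →0  ↓0
RS [3×2] PE[0][0] across cycles:
  @0  [0,0]  acc 18  |  →18  ↓9
  @1  [0,0]  acc 2  |  →2  ↓1
  @2  [0,0]  acc 0  |  →0  ↓0
  @3  [0,0]  acc 0  |  →0  ↓0
  @4  [0,0]  acc 0  |  →0  ↓0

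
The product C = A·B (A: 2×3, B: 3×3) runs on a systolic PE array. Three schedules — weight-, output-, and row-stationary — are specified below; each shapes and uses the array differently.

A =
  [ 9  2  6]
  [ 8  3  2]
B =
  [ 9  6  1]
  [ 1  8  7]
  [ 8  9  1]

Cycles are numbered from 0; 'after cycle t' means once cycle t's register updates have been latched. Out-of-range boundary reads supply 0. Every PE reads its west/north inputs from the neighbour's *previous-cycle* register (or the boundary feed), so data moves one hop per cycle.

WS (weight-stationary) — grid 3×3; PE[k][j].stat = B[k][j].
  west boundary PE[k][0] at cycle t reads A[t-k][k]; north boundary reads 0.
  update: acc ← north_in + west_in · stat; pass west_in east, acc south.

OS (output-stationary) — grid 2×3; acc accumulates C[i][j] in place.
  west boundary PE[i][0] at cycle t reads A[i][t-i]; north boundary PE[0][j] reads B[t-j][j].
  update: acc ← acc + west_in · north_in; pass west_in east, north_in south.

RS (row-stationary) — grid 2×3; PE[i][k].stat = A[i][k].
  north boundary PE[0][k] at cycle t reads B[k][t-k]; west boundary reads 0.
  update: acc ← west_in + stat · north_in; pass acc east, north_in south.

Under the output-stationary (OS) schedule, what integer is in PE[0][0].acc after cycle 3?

PE[0][0].acc = 131

OS on a 2×3 grid — tracing PE[0][0] and its feeders:
  c0 r0c0: 81 / 9 / 9
  c1 r0c0: 83 / 2 / 1
  c2 r0c0: 131 / 6 / 8
  c3 r0c0: 131 / 0 / 0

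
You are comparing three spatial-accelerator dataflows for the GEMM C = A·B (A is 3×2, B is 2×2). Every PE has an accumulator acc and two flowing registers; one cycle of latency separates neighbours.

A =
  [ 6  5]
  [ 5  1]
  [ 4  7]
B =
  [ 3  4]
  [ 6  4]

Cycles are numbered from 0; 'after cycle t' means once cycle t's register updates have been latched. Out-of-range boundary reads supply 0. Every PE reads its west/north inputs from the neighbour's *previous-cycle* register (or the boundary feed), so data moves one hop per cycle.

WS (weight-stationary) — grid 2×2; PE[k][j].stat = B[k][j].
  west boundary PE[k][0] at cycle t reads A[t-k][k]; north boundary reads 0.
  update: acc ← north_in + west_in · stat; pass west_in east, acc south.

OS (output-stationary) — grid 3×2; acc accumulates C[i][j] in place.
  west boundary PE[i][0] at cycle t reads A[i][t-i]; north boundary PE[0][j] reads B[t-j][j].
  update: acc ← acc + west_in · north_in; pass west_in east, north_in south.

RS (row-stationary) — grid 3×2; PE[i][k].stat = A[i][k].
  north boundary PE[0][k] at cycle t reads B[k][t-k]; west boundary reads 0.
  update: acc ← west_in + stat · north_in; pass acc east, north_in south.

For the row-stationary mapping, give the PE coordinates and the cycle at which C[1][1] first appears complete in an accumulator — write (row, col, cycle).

(row, col, cycle) = (1, 1, 3)

RS: C[1][1] accumulates in PE[1][1]:
  after 0 — PE[1][1] acc=0, pass-E 0, pass-S 0
  after 1 — PE[1][1] acc=0, pass-E 0, pass-S 0
  after 2 — PE[1][1] acc=21, pass-E 21, pass-S 6
  after 3 — PE[1][1] acc=24, pass-E 24, pass-S 4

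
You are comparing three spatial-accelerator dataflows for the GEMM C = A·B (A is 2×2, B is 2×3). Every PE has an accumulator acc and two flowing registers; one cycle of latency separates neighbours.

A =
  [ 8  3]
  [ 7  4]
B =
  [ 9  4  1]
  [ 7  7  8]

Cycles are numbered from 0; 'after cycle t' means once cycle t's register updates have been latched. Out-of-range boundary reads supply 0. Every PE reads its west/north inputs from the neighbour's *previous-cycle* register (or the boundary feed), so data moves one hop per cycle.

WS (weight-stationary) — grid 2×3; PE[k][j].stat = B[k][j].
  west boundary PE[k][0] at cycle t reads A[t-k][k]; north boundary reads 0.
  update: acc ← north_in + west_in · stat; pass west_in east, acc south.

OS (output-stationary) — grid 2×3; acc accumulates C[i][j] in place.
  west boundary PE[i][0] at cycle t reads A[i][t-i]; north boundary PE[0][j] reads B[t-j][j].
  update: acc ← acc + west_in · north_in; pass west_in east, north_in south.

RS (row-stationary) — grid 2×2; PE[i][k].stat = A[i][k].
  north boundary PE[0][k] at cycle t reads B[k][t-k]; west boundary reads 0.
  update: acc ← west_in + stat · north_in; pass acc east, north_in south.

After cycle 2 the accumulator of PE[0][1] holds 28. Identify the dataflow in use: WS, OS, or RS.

dataflow = WS

WS [2×3] PE[0][1] across cycles:
  cycle 0: PE[0][1] → acc 0, east 0, south 0
  cycle 1: PE[0][1] → acc 32, east 8, south 32
  cycle 2: PE[0][1] → acc 28, east 7, south 28
OS [2×3] PE[0][1] across cycles:
  cycle 0: PE[0][1] → acc 0, east 0, south 0
  cycle 1: PE[0][1] → acc 32, east 8, south 4
  cycle 2: PE[0][1] → acc 53, east 3, south 7
RS [2×2] PE[0][1] across cycles:
  cycle 0: PE[0][1] → acc 0, east 0, south 0
  cycle 1: PE[0][1] → acc 93, east 93, south 7
  cycle 2: PE[0][1] → acc 53, east 53, south 7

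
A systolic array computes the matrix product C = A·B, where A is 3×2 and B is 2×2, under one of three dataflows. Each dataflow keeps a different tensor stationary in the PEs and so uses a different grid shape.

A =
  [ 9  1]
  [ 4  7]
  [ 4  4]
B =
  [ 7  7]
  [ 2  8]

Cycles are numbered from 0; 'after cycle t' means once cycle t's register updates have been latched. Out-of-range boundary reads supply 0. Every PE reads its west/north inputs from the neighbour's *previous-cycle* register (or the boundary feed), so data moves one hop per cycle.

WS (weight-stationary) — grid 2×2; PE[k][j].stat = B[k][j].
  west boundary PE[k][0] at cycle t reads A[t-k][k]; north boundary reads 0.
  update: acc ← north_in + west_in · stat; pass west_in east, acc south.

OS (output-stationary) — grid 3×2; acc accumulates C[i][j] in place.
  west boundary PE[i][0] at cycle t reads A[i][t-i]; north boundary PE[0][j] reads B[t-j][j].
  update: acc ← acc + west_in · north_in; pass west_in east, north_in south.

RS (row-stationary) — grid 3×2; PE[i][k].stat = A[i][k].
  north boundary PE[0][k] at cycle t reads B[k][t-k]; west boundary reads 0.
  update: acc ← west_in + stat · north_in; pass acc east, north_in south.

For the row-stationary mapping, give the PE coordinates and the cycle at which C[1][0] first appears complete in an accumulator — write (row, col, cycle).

Under RS, C[1][0] lands at PE[1][1]:
  c0 r1c1: 0 / 0 / 0
  c1 r1c1: 0 / 0 / 0
  c2 r1c1: 42 / 42 / 2

(row, col, cycle) = (1, 1, 2)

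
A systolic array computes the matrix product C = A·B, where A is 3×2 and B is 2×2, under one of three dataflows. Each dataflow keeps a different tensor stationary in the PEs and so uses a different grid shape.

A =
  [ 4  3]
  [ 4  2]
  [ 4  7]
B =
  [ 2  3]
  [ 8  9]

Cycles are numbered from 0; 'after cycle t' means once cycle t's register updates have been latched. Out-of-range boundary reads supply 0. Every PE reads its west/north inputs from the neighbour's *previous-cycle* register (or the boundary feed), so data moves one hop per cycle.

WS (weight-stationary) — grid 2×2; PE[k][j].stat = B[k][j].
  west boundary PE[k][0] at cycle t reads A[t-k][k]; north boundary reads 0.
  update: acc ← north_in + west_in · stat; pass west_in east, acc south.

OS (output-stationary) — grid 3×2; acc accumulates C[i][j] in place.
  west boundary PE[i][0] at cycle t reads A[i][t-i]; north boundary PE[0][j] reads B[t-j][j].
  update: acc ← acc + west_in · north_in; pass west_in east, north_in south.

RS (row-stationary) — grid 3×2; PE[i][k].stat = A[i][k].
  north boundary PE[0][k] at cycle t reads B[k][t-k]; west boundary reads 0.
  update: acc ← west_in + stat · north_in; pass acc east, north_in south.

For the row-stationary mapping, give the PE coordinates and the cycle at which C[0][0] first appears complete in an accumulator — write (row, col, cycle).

(row, col, cycle) = (0, 1, 1)

Under RS, C[0][0] lands at PE[0][1]:
  [0] (0,1) acc=0 (h:0 v:0)
  [1] (0,1) acc=32 (h:32 v:8)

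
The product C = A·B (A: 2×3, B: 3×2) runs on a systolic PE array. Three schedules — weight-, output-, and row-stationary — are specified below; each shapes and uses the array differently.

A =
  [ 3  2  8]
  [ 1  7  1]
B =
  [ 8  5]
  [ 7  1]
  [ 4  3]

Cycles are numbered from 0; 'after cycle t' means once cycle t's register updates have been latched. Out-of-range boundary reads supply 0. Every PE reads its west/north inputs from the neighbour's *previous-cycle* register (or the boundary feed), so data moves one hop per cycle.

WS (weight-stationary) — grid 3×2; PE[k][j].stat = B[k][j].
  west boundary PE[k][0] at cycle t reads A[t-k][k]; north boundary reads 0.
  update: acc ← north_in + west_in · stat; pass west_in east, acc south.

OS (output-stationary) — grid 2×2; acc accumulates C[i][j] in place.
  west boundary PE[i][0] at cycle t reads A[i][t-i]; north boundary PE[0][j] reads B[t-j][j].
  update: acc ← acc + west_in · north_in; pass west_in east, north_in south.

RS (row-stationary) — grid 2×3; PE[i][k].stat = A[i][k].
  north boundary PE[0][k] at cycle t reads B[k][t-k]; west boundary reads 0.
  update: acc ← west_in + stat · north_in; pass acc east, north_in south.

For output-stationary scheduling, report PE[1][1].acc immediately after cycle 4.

OS on a 2×2 grid — tracing PE[1][1] and its feeders:
  cycle 0: PE[0][1] → acc 0, east 0, south 0
  cycle 0: PE[1][0] → acc 0, east 0, south 0
  cycle 0: PE[1][1] → acc 0, east 0, south 0
  cycle 1: PE[0][1] → acc 15, east 3, south 5
  cycle 1: PE[1][0] → acc 8, east 1, south 8
  cycle 1: PE[1][1] → acc 0, east 0, south 0
  cycle 2: PE[0][1] → acc 17, east 2, south 1
  cycle 2: PE[1][0] → acc 57, east 7, south 7
  cycle 2: PE[1][1] → acc 5, east 1, south 5
  cycle 3: PE[0][1] → acc 41, east 8, south 3
  cycle 3: PE[1][0] → acc 61, east 1, south 4
  cycle 3: PE[1][1] → acc 12, east 7, south 1
  cycle 4: PE[0][1] → acc 41, east 0, south 0
  cycle 4: PE[1][0] → acc 61, east 0, south 0
  cycle 4: PE[1][1] → acc 15, east 1, south 3

PE[1][1].acc = 15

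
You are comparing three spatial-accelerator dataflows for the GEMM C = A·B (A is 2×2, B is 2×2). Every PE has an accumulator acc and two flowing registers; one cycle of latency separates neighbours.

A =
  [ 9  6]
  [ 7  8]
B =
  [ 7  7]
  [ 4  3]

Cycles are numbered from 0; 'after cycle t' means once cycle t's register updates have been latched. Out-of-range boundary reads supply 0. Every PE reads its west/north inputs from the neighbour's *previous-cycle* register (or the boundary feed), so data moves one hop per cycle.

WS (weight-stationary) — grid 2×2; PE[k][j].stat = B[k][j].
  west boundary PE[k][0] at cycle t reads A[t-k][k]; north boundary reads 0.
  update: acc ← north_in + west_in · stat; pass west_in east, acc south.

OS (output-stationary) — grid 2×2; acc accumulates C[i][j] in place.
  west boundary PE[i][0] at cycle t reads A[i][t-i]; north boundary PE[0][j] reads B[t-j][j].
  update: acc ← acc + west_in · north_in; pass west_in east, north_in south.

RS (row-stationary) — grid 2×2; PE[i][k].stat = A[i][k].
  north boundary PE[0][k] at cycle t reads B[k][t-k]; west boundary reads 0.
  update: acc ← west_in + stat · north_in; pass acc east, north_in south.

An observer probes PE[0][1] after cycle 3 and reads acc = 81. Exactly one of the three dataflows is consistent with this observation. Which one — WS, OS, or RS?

Under WS (2×2), PE[0][1]:
  0: (0,1).acc=0  regs=<0,0>
  1: (0,1).acc=63  regs=<9,63>
  2: (0,1).acc=49  regs=<7,49>
  3: (0,1).acc=0  regs=<0,0>
Under OS (2×2), PE[0][1]:
  0: (0,1).acc=0  regs=<0,0>
  1: (0,1).acc=63  regs=<9,7>
  2: (0,1).acc=81  regs=<6,3>
  3: (0,1).acc=81  regs=<0,0>
Under RS (2×2), PE[0][1]:
  0: (0,1).acc=0  regs=<0,0>
  1: (0,1).acc=87  regs=<87,4>
  2: (0,1).acc=81  regs=<81,3>
  3: (0,1).acc=0  regs=<0,0>

dataflow = OS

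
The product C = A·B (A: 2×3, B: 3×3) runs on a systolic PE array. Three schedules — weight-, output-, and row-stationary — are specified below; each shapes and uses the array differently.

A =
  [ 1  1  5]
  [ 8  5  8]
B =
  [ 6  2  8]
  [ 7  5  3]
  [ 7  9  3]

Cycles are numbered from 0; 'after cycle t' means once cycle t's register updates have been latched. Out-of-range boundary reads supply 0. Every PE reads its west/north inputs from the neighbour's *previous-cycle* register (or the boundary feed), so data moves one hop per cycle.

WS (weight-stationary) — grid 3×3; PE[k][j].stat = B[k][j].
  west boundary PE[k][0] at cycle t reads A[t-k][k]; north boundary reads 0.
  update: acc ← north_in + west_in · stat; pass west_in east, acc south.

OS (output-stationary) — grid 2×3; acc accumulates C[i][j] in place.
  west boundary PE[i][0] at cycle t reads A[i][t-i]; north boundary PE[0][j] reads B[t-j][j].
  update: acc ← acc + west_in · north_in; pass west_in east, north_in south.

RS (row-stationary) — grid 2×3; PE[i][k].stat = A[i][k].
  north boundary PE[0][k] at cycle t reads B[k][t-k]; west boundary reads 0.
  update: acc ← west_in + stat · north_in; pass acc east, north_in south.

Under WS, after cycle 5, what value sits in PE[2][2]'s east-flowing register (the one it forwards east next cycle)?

register = 8

WS on a 3×3 grid — tracing PE[2][2] and its feeders:
  [0] (1,2) acc=0 (h:0 v:0)
  [0] (2,1) acc=0 (h:0 v:0)
  [0] (2,2) acc=0 (h:0 v:0)
  [1] (1,2) acc=0 (h:0 v:0)
  [1] (2,1) acc=0 (h:0 v:0)
  [1] (2,2) acc=0 (h:0 v:0)
  [2] (1,2) acc=0 (h:0 v:0)
  [2] (2,1) acc=0 (h:0 v:0)
  [2] (2,2) acc=0 (h:0 v:0)
  [3] (1,2) acc=11 (h:1 v:11)
  [3] (2,1) acc=52 (h:5 v:52)
  [3] (2,2) acc=0 (h:0 v:0)
  [4] (1,2) acc=79 (h:5 v:79)
  [4] (2,1) acc=113 (h:8 v:113)
  [4] (2,2) acc=26 (h:5 v:26)
  [5] (1,2) acc=0 (h:0 v:0)
  [5] (2,1) acc=0 (h:0 v:0)
  [5] (2,2) acc=103 (h:8 v:103)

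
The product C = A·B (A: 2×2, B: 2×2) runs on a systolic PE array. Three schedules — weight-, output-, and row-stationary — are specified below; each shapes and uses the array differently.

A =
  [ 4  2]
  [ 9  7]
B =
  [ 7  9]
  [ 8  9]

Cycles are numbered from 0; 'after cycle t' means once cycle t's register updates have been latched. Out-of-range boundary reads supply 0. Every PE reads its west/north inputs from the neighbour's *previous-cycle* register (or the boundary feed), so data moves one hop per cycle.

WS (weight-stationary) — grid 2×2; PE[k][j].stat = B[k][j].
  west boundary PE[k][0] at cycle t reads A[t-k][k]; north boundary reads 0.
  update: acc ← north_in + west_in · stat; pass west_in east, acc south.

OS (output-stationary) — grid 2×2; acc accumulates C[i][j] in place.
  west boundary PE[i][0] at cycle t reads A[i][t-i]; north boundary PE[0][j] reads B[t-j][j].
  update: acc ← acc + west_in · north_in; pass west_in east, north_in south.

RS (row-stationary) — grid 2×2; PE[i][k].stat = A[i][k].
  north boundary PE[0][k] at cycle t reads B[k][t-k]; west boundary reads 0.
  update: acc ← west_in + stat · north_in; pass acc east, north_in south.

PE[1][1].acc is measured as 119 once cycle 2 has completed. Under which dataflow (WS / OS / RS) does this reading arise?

WS (2×2 grid), PE[1][1]:
  c0 r1c1: 0 / 0 / 0
  c1 r1c1: 0 / 0 / 0
  c2 r1c1: 54 / 2 / 54
OS (2×2 grid), PE[1][1]:
  c0 r1c1: 0 / 0 / 0
  c1 r1c1: 0 / 0 / 0
  c2 r1c1: 81 / 9 / 9
RS (2×2 grid), PE[1][1]:
  c0 r1c1: 0 / 0 / 0
  c1 r1c1: 0 / 0 / 0
  c2 r1c1: 119 / 119 / 8

dataflow = RS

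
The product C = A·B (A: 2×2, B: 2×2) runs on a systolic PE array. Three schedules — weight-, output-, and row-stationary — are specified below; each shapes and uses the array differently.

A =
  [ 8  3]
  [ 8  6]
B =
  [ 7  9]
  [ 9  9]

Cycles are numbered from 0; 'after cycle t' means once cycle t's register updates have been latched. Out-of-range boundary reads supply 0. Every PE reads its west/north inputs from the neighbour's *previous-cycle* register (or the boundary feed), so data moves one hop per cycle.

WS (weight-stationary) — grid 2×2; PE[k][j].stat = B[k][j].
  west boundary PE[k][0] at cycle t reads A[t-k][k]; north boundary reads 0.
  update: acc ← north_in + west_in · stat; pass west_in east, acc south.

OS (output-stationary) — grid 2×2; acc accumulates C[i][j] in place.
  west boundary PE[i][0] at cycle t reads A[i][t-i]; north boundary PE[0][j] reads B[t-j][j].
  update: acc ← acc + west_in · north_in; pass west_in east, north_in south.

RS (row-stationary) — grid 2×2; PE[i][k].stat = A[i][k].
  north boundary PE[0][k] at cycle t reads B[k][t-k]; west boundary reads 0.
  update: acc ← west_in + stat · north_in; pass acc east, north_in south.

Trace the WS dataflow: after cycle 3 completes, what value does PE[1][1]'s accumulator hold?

WS 2×2: PE[1][1] cycle-by-cycle (with neighbour feeds):
  0: (0,1).acc=0  regs=<0,0>
  0: (1,0).acc=0  regs=<0,0>
  0: (1,1).acc=0  regs=<0,0>
  1: (0,1).acc=72  regs=<8,72>
  1: (1,0).acc=83  regs=<3,83>
  1: (1,1).acc=0  regs=<0,0>
  2: (0,1).acc=72  regs=<8,72>
  2: (1,0).acc=110  regs=<6,110>
  2: (1,1).acc=99  regs=<3,99>
  3: (0,1).acc=0  regs=<0,0>
  3: (1,0).acc=0  regs=<0,0>
  3: (1,1).acc=126  regs=<6,126>

PE[1][1].acc = 126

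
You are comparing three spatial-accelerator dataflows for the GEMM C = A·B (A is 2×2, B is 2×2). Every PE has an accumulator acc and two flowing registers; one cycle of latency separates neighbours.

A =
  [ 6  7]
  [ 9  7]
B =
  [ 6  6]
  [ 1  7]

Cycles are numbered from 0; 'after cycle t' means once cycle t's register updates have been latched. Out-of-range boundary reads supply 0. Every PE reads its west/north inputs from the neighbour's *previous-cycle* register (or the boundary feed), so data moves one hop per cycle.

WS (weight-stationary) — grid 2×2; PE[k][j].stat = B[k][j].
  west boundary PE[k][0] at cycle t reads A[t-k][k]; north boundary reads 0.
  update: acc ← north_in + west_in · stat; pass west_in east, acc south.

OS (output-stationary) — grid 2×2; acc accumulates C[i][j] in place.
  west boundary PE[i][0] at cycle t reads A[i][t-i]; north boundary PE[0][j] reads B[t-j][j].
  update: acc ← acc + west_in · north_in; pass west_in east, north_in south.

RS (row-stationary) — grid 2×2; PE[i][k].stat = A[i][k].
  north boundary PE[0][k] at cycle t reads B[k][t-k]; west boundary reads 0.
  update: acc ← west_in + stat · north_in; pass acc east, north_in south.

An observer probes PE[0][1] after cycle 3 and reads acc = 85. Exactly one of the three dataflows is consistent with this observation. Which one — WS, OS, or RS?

dataflow = OS

WS (2×2 grid), PE[0][1]:
  c0 r0c1: 0 / 0 / 0
  c1 r0c1: 36 / 6 / 36
  c2 r0c1: 54 / 9 / 54
  c3 r0c1: 0 / 0 / 0
OS (2×2 grid), PE[0][1]:
  c0 r0c1: 0 / 0 / 0
  c1 r0c1: 36 / 6 / 6
  c2 r0c1: 85 / 7 / 7
  c3 r0c1: 85 / 0 / 0
RS (2×2 grid), PE[0][1]:
  c0 r0c1: 0 / 0 / 0
  c1 r0c1: 43 / 43 / 1
  c2 r0c1: 85 / 85 / 7
  c3 r0c1: 0 / 0 / 0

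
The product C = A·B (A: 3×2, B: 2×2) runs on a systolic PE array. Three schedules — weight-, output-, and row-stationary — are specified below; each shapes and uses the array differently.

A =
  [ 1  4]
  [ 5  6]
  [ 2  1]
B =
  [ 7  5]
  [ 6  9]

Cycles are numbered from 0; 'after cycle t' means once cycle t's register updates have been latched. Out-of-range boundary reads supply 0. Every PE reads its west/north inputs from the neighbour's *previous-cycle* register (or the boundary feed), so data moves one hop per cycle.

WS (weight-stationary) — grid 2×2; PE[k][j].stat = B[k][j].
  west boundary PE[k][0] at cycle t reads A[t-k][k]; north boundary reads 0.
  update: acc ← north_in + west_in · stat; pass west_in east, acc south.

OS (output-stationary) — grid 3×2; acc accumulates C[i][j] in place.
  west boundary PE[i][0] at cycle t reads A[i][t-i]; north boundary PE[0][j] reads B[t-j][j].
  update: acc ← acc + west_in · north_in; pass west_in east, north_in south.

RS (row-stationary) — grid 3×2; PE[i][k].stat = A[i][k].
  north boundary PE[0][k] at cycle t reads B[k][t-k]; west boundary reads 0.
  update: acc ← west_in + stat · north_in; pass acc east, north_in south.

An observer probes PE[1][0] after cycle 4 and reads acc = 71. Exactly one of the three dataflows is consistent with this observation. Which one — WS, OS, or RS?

dataflow = OS

WS [2×2] PE[1][0] across cycles:
  [0] (1,0) acc=0 (h:0 v:0)
  [1] (1,0) acc=31 (h:4 v:31)
  [2] (1,0) acc=71 (h:6 v:71)
  [3] (1,0) acc=20 (h:1 v:20)
  [4] (1,0) acc=0 (h:0 v:0)
OS [3×2] PE[1][0] across cycles:
  [0] (1,0) acc=0 (h:0 v:0)
  [1] (1,0) acc=35 (h:5 v:7)
  [2] (1,0) acc=71 (h:6 v:6)
  [3] (1,0) acc=71 (h:0 v:0)
  [4] (1,0) acc=71 (h:0 v:0)
RS [3×2] PE[1][0] across cycles:
  [0] (1,0) acc=0 (h:0 v:0)
  [1] (1,0) acc=35 (h:35 v:7)
  [2] (1,0) acc=25 (h:25 v:5)
  [3] (1,0) acc=0 (h:0 v:0)
  [4] (1,0) acc=0 (h:0 v:0)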